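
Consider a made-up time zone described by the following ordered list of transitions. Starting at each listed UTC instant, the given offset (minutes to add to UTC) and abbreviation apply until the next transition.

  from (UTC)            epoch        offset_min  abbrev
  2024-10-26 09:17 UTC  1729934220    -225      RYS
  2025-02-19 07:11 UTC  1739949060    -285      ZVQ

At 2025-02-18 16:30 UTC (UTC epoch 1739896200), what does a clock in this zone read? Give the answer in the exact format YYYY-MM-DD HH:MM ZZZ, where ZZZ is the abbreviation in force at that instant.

Query: 2025-02-18 16:30 UTC
Rule 1/2 (RYS, -03:45): 2024-10-26 09:17 UTC ≤ query < 2025-02-19 07:11 UTC
16·60 + 30 - 225 = 765 min
765 = 0·1440 + 765; 765 = 12·60 + 45 → 12:45, same day
→ 2025-02-18 12:45 RYS

2025-02-18 12:45 RYS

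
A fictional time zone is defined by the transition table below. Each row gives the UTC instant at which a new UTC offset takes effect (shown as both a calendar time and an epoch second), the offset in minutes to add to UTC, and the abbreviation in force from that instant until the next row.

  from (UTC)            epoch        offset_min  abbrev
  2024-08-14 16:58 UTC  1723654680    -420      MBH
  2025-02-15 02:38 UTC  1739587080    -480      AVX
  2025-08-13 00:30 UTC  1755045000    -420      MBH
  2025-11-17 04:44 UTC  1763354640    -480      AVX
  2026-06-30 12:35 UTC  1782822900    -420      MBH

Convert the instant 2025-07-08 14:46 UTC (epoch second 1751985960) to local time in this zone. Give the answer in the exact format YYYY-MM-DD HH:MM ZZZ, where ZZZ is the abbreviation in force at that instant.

2025-07-08 06:46 AVX

Query: 2025-07-08 14:46 UTC
Rule 2/5 (AVX, -08:00): 2025-02-15 02:38 UTC ≤ query < 2025-08-13 00:30 UTC
14·60 + 46 - 480 = 406 min
406 = 0·1440 + 406; 406 = 6·60 + 46 → 06:46, same day
→ 2025-07-08 06:46 AVX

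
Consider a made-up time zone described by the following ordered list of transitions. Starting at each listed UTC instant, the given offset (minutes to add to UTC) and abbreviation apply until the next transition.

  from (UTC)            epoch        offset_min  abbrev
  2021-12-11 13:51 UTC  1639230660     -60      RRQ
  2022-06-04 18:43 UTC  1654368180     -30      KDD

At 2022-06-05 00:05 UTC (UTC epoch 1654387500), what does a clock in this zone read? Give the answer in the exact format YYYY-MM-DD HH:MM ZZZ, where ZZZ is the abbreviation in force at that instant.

2022-06-04 23:35 KDD

Query: 2022-06-05 00:05 UTC
Rule 2/2 (KDD, -00:30): 2022-06-04 18:43 UTC ≤ query < +∞
0·60 + 5 - 30 = -25 min
-25 = -1·1440 + 1415; 1415 = 23·60 + 35 → 23:35, 2022-06-05 - 1 day = 2022-06-04
→ 2022-06-04 23:35 KDD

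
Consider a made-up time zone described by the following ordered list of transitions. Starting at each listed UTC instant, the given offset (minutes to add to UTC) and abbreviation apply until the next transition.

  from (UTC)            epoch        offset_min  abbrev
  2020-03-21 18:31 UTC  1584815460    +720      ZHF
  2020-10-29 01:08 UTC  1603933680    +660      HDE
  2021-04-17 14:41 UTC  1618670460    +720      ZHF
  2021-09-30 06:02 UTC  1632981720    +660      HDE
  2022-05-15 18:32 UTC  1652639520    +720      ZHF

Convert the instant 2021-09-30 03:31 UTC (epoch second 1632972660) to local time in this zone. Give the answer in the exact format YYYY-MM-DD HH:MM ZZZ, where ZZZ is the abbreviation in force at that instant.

2021-09-30 15:31 ZHF

Query: 2021-09-30 03:31 UTC
Rule 3/5 (ZHF, +12:00): 2021-04-17 14:41 UTC ≤ query < 2021-09-30 06:02 UTC
3·60 + 31 + 720 = 931 min
931 = 0·1440 + 931; 931 = 15·60 + 31 → 15:31, same day
→ 2021-09-30 15:31 ZHF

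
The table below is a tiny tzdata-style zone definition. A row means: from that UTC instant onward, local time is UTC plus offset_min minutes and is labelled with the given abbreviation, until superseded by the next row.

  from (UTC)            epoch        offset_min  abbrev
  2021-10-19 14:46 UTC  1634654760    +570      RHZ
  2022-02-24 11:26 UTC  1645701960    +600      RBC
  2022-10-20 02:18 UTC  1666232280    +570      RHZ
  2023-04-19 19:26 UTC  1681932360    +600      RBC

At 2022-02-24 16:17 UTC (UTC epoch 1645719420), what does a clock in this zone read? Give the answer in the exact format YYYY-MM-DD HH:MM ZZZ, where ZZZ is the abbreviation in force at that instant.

2022-02-25 02:17 RBC

Query: 2022-02-24 16:17 UTC
Rule 2/4 (RBC, +10:00): 2022-02-24 11:26 UTC ≤ query < 2022-10-20 02:18 UTC
16·60 + 17 + 600 = 1577 min
1577 = 1·1440 + 137; 137 = 2·60 + 17 → 02:17, 2022-02-24 + 1 day = 2022-02-25
→ 2022-02-25 02:17 RBC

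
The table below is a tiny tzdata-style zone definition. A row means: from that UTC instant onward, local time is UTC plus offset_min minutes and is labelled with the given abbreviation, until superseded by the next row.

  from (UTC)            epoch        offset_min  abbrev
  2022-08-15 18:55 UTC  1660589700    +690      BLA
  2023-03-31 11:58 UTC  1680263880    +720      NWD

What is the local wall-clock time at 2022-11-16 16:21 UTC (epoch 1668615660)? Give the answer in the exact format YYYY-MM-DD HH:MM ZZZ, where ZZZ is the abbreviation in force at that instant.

Query: 2022-11-16 16:21 UTC
Rule 1/2 (BLA, +11:30): 2022-08-15 18:55 UTC ≤ query < 2023-03-31 11:58 UTC
16·60 + 21 + 690 = 1671 min
1671 = 1·1440 + 231; 231 = 3·60 + 51 → 03:51, 2022-11-16 + 1 day = 2022-11-17
→ 2022-11-17 03:51 BLA

2022-11-17 03:51 BLA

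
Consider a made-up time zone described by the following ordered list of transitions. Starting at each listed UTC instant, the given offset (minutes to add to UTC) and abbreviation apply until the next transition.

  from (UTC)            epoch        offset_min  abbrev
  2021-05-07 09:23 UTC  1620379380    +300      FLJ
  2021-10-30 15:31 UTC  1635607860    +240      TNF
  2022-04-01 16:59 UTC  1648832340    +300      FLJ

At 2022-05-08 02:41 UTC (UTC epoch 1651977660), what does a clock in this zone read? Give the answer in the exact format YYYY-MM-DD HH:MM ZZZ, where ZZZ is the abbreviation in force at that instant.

2022-05-08 07:41 FLJ

Query: 2022-05-08 02:41 UTC
Rule 3/3 (FLJ, +05:00): 2022-04-01 16:59 UTC ≤ query < +∞
2·60 + 41 + 300 = 461 min
461 = 0·1440 + 461; 461 = 7·60 + 41 → 07:41, same day
→ 2022-05-08 07:41 FLJ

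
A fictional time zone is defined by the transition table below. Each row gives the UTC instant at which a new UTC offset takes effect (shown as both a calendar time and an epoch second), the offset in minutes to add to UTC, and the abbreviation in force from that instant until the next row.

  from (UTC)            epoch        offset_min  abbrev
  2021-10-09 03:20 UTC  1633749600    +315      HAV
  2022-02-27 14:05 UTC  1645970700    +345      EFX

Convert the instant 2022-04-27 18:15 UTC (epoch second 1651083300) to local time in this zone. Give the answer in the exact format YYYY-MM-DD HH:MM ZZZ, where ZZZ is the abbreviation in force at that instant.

Query: 2022-04-27 18:15 UTC
Rule 2/2 (EFX, +05:45): 2022-02-27 14:05 UTC ≤ query < +∞
18·60 + 15 + 345 = 1440 min
1440 = 1·1440 + 0; 0 = 0·60 + 0 → 00:00, 2022-04-27 + 1 day = 2022-04-28
→ 2022-04-28 00:00 EFX

2022-04-28 00:00 EFX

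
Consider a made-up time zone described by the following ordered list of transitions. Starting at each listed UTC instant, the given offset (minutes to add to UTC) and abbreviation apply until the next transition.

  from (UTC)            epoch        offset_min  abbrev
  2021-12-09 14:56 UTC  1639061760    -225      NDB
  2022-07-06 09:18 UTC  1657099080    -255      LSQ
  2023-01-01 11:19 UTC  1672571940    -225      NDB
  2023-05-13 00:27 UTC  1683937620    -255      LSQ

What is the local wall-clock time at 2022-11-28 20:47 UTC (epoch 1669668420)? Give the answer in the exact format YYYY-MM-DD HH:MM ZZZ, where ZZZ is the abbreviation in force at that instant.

2022-11-28 16:32 LSQ

Query: 2022-11-28 20:47 UTC
Rule 2/4 (LSQ, -04:15): 2022-07-06 09:18 UTC ≤ query < 2023-01-01 11:19 UTC
20·60 + 47 - 255 = 992 min
992 = 0·1440 + 992; 992 = 16·60 + 32 → 16:32, same day
→ 2022-11-28 16:32 LSQ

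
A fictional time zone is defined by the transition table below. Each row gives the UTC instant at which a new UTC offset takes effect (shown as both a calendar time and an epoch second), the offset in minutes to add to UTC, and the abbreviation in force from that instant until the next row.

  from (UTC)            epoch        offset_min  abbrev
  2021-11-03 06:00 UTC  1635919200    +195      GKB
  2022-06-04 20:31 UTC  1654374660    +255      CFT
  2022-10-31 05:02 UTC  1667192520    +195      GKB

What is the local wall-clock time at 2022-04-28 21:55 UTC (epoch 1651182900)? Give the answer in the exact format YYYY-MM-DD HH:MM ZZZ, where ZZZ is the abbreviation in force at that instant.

Query: 2022-04-28 21:55 UTC
Rule 1/3 (GKB, +03:15): 2021-11-03 06:00 UTC ≤ query < 2022-06-04 20:31 UTC
21·60 + 55 + 195 = 1510 min
1510 = 1·1440 + 70; 70 = 1·60 + 10 → 01:10, 2022-04-28 + 1 day = 2022-04-29
→ 2022-04-29 01:10 GKB

2022-04-29 01:10 GKB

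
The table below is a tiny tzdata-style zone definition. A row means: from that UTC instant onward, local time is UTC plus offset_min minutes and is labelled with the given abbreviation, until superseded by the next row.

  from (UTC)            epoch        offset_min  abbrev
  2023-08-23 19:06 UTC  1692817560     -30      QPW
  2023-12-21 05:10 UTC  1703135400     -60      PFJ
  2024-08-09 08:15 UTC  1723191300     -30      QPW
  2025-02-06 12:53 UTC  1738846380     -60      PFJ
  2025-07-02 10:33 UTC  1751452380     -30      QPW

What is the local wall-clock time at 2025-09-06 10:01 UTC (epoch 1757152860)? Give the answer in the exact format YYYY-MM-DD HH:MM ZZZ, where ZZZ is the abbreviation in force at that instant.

2025-09-06 09:31 QPW

Query: 2025-09-06 10:01 UTC
Rule 5/5 (QPW, -00:30): 2025-07-02 10:33 UTC ≤ query < +∞
10·60 + 1 - 30 = 571 min
571 = 0·1440 + 571; 571 = 9·60 + 31 → 09:31, same day
→ 2025-09-06 09:31 QPW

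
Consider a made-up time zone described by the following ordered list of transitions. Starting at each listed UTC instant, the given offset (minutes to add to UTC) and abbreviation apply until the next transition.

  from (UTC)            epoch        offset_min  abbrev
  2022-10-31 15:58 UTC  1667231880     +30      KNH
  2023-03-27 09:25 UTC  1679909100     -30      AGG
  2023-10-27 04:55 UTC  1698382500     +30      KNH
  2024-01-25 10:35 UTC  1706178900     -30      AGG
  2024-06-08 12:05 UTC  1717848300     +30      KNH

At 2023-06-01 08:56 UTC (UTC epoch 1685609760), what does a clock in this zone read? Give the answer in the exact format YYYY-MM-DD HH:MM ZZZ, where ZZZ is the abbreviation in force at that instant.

2023-06-01 08:26 AGG

Query: 2023-06-01 08:56 UTC
Rule 2/5 (AGG, -00:30): 2023-03-27 09:25 UTC ≤ query < 2023-10-27 04:55 UTC
8·60 + 56 - 30 = 506 min
506 = 0·1440 + 506; 506 = 8·60 + 26 → 08:26, same day
→ 2023-06-01 08:26 AGG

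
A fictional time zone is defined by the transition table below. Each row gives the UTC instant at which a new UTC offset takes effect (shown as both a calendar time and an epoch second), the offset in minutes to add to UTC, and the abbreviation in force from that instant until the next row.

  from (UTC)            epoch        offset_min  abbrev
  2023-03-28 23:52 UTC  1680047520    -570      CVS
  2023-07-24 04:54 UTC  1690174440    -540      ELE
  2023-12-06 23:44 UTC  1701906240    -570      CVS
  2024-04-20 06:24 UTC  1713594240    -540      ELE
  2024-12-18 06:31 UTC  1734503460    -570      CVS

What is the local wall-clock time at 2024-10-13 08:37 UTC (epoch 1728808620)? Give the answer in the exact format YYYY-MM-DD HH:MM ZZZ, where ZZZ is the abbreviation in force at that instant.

2024-10-12 23:37 ELE

Query: 2024-10-13 08:37 UTC
Rule 4/5 (ELE, -09:00): 2024-04-20 06:24 UTC ≤ query < 2024-12-18 06:31 UTC
8·60 + 37 - 540 = -23 min
-23 = -1·1440 + 1417; 1417 = 23·60 + 37 → 23:37, 2024-10-13 - 1 day = 2024-10-12
→ 2024-10-12 23:37 ELE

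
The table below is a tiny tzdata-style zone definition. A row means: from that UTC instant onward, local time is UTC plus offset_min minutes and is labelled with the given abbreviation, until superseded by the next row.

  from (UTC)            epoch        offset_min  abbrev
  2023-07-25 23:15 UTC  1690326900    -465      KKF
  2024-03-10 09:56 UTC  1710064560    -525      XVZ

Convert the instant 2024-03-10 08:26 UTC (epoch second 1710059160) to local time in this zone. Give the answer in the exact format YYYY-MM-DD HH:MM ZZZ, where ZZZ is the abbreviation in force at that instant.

2024-03-10 00:41 KKF

Query: 2024-03-10 08:26 UTC
Rule 1/2 (KKF, -07:45): 2023-07-25 23:15 UTC ≤ query < 2024-03-10 09:56 UTC
8·60 + 26 - 465 = 41 min
41 = 0·1440 + 41; 41 = 0·60 + 41 → 00:41, same day
→ 2024-03-10 00:41 KKF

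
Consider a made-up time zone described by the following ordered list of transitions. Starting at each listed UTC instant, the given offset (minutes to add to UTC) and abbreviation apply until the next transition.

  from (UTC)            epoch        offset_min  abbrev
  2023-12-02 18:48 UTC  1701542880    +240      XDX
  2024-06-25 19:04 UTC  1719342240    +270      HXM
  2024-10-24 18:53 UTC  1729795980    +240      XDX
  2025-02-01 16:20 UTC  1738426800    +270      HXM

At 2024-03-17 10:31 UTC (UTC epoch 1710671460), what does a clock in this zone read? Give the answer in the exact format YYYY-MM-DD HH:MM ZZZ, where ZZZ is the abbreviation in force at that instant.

Query: 2024-03-17 10:31 UTC
Rule 1/4 (XDX, +04:00): 2023-12-02 18:48 UTC ≤ query < 2024-06-25 19:04 UTC
10·60 + 31 + 240 = 871 min
871 = 0·1440 + 871; 871 = 14·60 + 31 → 14:31, same day
→ 2024-03-17 14:31 XDX

2024-03-17 14:31 XDX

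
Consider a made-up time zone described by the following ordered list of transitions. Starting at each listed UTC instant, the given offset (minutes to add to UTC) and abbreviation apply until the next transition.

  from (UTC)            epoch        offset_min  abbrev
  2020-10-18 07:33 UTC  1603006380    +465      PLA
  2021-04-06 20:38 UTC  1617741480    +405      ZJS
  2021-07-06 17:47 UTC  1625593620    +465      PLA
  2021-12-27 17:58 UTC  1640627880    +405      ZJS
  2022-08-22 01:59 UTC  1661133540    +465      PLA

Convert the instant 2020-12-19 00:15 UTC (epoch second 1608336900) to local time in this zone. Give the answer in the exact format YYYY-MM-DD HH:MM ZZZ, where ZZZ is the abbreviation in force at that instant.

2020-12-19 08:00 PLA

Query: 2020-12-19 00:15 UTC
Rule 1/5 (PLA, +07:45): 2020-10-18 07:33 UTC ≤ query < 2021-04-06 20:38 UTC
0·60 + 15 + 465 = 480 min
480 = 0·1440 + 480; 480 = 8·60 + 0 → 08:00, same day
→ 2020-12-19 08:00 PLA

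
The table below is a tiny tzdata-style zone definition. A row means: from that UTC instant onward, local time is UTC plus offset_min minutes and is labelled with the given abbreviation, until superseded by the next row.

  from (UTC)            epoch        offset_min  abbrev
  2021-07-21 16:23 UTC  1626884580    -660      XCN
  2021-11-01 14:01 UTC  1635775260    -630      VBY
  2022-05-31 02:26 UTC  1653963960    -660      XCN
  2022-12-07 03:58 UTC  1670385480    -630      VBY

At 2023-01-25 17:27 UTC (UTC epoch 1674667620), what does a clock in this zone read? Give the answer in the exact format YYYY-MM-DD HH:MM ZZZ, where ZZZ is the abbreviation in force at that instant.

2023-01-25 06:57 VBY

Query: 2023-01-25 17:27 UTC
Rule 4/4 (VBY, -10:30): 2022-12-07 03:58 UTC ≤ query < +∞
17·60 + 27 - 630 = 417 min
417 = 0·1440 + 417; 417 = 6·60 + 57 → 06:57, same day
→ 2023-01-25 06:57 VBY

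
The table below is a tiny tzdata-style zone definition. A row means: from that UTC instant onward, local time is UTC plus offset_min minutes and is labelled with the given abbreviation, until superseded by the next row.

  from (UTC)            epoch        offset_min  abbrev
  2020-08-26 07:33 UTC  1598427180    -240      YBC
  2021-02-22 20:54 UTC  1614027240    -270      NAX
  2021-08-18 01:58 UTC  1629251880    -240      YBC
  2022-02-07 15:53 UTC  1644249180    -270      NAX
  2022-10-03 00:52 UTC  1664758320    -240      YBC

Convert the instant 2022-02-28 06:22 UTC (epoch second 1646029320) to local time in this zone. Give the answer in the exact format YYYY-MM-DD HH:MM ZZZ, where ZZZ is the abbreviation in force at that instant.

Query: 2022-02-28 06:22 UTC
Rule 4/5 (NAX, -04:30): 2022-02-07 15:53 UTC ≤ query < 2022-10-03 00:52 UTC
6·60 + 22 - 270 = 112 min
112 = 0·1440 + 112; 112 = 1·60 + 52 → 01:52, same day
→ 2022-02-28 01:52 NAX

2022-02-28 01:52 NAX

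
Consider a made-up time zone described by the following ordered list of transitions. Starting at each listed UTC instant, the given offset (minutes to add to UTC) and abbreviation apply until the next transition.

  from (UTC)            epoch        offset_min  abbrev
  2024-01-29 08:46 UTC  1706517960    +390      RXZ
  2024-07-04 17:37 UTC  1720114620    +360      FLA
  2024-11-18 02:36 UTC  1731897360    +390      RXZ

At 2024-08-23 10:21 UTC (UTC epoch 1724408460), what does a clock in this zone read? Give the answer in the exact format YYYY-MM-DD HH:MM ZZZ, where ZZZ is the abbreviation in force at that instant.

2024-08-23 16:21 FLA

Query: 2024-08-23 10:21 UTC
Rule 2/3 (FLA, +06:00): 2024-07-04 17:37 UTC ≤ query < 2024-11-18 02:36 UTC
10·60 + 21 + 360 = 981 min
981 = 0·1440 + 981; 981 = 16·60 + 21 → 16:21, same day
→ 2024-08-23 16:21 FLA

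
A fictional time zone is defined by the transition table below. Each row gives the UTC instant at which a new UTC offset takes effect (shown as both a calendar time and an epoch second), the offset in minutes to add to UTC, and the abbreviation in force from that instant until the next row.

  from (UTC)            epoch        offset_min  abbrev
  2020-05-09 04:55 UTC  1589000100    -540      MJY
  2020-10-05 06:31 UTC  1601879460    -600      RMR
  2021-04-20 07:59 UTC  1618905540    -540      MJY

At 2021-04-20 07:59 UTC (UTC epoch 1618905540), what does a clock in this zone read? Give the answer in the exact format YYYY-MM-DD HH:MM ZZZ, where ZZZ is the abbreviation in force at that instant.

2021-04-19 22:59 MJY

Query: 2021-04-20 07:59 UTC
Rule 3/3 (MJY, -09:00): 2021-04-20 07:59 UTC ≤ query < +∞
7·60 + 59 - 540 = -61 min
-61 = -1·1440 + 1379; 1379 = 22·60 + 59 → 22:59, 2021-04-20 - 1 day = 2021-04-19
→ 2021-04-19 22:59 MJY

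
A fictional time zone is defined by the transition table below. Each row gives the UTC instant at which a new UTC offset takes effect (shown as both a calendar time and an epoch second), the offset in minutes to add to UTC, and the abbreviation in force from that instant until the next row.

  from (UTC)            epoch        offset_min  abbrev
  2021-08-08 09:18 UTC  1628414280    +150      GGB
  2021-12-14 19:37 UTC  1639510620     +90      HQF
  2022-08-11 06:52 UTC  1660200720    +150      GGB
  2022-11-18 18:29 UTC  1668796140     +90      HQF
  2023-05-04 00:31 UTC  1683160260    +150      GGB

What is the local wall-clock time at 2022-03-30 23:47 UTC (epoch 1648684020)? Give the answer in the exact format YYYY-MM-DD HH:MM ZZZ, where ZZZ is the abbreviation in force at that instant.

Query: 2022-03-30 23:47 UTC
Rule 2/5 (HQF, +01:30): 2021-12-14 19:37 UTC ≤ query < 2022-08-11 06:52 UTC
23·60 + 47 + 90 = 1517 min
1517 = 1·1440 + 77; 77 = 1·60 + 17 → 01:17, 2022-03-30 + 1 day = 2022-03-31
→ 2022-03-31 01:17 HQF

2022-03-31 01:17 HQF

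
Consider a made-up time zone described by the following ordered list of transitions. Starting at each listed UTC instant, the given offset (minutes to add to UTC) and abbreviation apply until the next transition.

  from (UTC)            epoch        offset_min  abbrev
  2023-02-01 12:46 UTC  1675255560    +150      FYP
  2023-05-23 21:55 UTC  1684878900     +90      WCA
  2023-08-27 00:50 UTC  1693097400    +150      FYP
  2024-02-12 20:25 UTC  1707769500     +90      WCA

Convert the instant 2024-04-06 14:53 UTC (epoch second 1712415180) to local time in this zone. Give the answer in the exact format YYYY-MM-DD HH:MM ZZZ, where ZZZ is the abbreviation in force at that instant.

2024-04-06 16:23 WCA

Query: 2024-04-06 14:53 UTC
Rule 4/4 (WCA, +01:30): 2024-02-12 20:25 UTC ≤ query < +∞
14·60 + 53 + 90 = 983 min
983 = 0·1440 + 983; 983 = 16·60 + 23 → 16:23, same day
→ 2024-04-06 16:23 WCA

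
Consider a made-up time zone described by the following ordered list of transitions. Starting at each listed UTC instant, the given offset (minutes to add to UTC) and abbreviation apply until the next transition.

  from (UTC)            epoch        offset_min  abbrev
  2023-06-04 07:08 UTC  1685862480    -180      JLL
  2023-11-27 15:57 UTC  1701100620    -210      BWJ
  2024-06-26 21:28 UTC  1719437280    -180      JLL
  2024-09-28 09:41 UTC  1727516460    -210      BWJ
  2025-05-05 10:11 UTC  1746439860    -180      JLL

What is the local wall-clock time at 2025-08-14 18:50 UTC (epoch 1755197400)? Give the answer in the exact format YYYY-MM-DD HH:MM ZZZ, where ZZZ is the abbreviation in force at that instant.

2025-08-14 15:50 JLL

Query: 2025-08-14 18:50 UTC
Rule 5/5 (JLL, -03:00): 2025-05-05 10:11 UTC ≤ query < +∞
18·60 + 50 - 180 = 950 min
950 = 0·1440 + 950; 950 = 15·60 + 50 → 15:50, same day
→ 2025-08-14 15:50 JLL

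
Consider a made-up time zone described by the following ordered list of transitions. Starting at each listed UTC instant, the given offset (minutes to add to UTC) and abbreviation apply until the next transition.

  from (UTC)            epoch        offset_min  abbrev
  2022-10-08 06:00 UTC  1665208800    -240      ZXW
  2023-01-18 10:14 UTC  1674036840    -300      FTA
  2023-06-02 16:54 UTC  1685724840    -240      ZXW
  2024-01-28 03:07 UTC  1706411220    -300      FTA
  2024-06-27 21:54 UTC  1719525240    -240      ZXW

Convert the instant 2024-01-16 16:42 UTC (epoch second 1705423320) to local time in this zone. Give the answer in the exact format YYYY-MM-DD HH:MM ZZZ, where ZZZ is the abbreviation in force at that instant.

Query: 2024-01-16 16:42 UTC
Rule 3/5 (ZXW, -04:00): 2023-06-02 16:54 UTC ≤ query < 2024-01-28 03:07 UTC
16·60 + 42 - 240 = 762 min
762 = 0·1440 + 762; 762 = 12·60 + 42 → 12:42, same day
→ 2024-01-16 12:42 ZXW

2024-01-16 12:42 ZXW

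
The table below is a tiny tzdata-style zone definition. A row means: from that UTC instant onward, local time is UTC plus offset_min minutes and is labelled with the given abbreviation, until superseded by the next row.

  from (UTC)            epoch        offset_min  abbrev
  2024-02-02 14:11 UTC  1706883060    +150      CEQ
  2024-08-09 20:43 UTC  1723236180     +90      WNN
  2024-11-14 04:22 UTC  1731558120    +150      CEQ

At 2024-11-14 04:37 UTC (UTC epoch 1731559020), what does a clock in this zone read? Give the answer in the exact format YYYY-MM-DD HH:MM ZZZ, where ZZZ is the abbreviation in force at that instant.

Query: 2024-11-14 04:37 UTC
Rule 3/3 (CEQ, +02:30): 2024-11-14 04:22 UTC ≤ query < +∞
4·60 + 37 + 150 = 427 min
427 = 0·1440 + 427; 427 = 7·60 + 7 → 07:07, same day
→ 2024-11-14 07:07 CEQ

2024-11-14 07:07 CEQ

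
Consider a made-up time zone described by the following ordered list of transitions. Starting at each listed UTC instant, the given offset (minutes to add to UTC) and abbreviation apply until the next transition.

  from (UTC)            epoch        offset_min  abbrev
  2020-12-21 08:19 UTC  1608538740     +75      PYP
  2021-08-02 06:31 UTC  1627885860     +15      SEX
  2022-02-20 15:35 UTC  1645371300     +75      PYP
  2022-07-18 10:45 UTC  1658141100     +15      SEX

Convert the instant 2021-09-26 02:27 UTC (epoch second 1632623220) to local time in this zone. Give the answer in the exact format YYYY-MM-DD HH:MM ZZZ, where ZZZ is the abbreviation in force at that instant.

Query: 2021-09-26 02:27 UTC
Rule 2/4 (SEX, +00:15): 2021-08-02 06:31 UTC ≤ query < 2022-02-20 15:35 UTC
2·60 + 27 + 15 = 162 min
162 = 0·1440 + 162; 162 = 2·60 + 42 → 02:42, same day
→ 2021-09-26 02:42 SEX

2021-09-26 02:42 SEX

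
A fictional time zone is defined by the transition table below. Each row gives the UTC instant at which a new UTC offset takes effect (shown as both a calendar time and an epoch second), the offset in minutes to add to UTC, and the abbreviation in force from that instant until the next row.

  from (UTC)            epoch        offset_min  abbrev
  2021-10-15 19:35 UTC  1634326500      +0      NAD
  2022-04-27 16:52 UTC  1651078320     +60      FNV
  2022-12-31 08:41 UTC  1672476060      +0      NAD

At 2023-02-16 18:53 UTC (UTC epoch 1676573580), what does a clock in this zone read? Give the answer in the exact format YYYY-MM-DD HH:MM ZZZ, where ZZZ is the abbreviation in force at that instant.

Query: 2023-02-16 18:53 UTC
Rule 3/3 (NAD, +00:00): 2022-12-31 08:41 UTC ≤ query < +∞
18·60 + 53 + 0 = 1133 min
1133 = 0·1440 + 1133; 1133 = 18·60 + 53 → 18:53, same day
→ 2023-02-16 18:53 NAD

2023-02-16 18:53 NAD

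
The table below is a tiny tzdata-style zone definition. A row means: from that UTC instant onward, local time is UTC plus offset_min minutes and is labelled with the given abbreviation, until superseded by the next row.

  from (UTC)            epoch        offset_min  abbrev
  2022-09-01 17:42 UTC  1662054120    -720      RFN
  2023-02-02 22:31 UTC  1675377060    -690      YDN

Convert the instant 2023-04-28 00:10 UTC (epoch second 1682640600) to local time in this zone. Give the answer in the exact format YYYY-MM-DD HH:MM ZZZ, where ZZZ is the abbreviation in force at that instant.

2023-04-27 12:40 YDN

Query: 2023-04-28 00:10 UTC
Rule 2/2 (YDN, -11:30): 2023-02-02 22:31 UTC ≤ query < +∞
0·60 + 10 - 690 = -680 min
-680 = -1·1440 + 760; 760 = 12·60 + 40 → 12:40, 2023-04-28 - 1 day = 2023-04-27
→ 2023-04-27 12:40 YDN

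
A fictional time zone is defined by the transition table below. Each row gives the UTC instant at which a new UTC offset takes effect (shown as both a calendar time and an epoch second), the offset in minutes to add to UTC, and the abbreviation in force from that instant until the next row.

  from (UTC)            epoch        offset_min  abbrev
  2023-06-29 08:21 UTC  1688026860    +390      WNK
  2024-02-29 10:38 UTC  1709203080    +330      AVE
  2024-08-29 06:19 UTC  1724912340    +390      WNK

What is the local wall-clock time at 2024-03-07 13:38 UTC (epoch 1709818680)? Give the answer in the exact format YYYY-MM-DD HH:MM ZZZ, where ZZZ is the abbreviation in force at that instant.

Query: 2024-03-07 13:38 UTC
Rule 2/3 (AVE, +05:30): 2024-02-29 10:38 UTC ≤ query < 2024-08-29 06:19 UTC
13·60 + 38 + 330 = 1148 min
1148 = 0·1440 + 1148; 1148 = 19·60 + 8 → 19:08, same day
→ 2024-03-07 19:08 AVE

2024-03-07 19:08 AVE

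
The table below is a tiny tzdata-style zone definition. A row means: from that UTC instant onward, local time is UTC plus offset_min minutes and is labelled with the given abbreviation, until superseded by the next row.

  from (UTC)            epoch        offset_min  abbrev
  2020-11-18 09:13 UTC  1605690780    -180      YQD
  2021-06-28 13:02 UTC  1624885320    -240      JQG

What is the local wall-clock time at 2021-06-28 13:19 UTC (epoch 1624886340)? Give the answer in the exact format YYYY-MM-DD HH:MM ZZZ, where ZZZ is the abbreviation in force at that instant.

Query: 2021-06-28 13:19 UTC
Rule 2/2 (JQG, -04:00): 2021-06-28 13:02 UTC ≤ query < +∞
13·60 + 19 - 240 = 559 min
559 = 0·1440 + 559; 559 = 9·60 + 19 → 09:19, same day
→ 2021-06-28 09:19 JQG

2021-06-28 09:19 JQG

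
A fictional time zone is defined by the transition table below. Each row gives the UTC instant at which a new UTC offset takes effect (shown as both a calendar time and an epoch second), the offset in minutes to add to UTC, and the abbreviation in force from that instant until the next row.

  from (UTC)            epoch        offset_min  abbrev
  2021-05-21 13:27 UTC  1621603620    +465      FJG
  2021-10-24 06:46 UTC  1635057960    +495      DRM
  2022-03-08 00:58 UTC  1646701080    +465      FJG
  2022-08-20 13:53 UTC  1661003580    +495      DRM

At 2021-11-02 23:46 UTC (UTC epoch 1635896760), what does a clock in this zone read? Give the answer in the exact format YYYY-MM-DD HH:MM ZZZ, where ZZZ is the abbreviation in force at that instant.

Query: 2021-11-02 23:46 UTC
Rule 2/4 (DRM, +08:15): 2021-10-24 06:46 UTC ≤ query < 2022-03-08 00:58 UTC
23·60 + 46 + 495 = 1921 min
1921 = 1·1440 + 481; 481 = 8·60 + 1 → 08:01, 2021-11-02 + 1 day = 2021-11-03
→ 2021-11-03 08:01 DRM

2021-11-03 08:01 DRM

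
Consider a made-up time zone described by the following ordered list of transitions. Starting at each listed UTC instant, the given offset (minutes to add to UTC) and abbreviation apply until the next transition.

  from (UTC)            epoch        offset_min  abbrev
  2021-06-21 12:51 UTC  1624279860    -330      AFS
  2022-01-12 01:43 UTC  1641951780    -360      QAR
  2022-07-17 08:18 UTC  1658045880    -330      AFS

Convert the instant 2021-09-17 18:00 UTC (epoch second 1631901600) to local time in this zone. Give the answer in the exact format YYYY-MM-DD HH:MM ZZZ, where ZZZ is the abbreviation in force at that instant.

2021-09-17 12:30 AFS

Query: 2021-09-17 18:00 UTC
Rule 1/3 (AFS, -05:30): 2021-06-21 12:51 UTC ≤ query < 2022-01-12 01:43 UTC
18·60 + 0 - 330 = 750 min
750 = 0·1440 + 750; 750 = 12·60 + 30 → 12:30, same day
→ 2021-09-17 12:30 AFS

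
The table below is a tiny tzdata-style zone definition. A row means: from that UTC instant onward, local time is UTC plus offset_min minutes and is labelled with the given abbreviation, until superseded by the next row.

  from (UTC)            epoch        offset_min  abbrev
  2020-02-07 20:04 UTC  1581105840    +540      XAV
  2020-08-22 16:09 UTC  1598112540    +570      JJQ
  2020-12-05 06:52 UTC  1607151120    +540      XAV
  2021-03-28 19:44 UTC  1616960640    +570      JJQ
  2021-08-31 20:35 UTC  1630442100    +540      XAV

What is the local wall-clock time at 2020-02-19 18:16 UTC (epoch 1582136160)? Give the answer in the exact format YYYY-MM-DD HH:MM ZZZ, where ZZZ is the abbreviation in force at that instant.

Query: 2020-02-19 18:16 UTC
Rule 1/5 (XAV, +09:00): 2020-02-07 20:04 UTC ≤ query < 2020-08-22 16:09 UTC
18·60 + 16 + 540 = 1636 min
1636 = 1·1440 + 196; 196 = 3·60 + 16 → 03:16, 2020-02-19 + 1 day = 2020-02-20
→ 2020-02-20 03:16 XAV

2020-02-20 03:16 XAV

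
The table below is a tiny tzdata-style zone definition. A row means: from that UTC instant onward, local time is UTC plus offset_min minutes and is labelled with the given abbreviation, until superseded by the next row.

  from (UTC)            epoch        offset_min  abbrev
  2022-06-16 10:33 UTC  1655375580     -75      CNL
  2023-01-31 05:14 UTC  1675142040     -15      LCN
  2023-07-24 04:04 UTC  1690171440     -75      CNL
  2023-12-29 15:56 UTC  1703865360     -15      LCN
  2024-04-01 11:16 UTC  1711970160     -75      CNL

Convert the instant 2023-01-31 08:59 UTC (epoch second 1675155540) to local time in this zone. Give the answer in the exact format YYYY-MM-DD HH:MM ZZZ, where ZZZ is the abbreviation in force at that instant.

Query: 2023-01-31 08:59 UTC
Rule 2/5 (LCN, -00:15): 2023-01-31 05:14 UTC ≤ query < 2023-07-24 04:04 UTC
8·60 + 59 - 15 = 524 min
524 = 0·1440 + 524; 524 = 8·60 + 44 → 08:44, same day
→ 2023-01-31 08:44 LCN

2023-01-31 08:44 LCN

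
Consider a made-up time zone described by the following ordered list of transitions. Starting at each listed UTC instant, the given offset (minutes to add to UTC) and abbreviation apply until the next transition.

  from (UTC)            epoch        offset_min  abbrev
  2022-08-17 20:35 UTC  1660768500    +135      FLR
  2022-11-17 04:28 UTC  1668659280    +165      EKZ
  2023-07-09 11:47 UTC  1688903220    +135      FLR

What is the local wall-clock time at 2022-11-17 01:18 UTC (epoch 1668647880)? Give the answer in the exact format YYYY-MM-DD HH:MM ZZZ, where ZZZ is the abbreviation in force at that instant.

Query: 2022-11-17 01:18 UTC
Rule 1/3 (FLR, +02:15): 2022-08-17 20:35 UTC ≤ query < 2022-11-17 04:28 UTC
1·60 + 18 + 135 = 213 min
213 = 0·1440 + 213; 213 = 3·60 + 33 → 03:33, same day
→ 2022-11-17 03:33 FLR

2022-11-17 03:33 FLR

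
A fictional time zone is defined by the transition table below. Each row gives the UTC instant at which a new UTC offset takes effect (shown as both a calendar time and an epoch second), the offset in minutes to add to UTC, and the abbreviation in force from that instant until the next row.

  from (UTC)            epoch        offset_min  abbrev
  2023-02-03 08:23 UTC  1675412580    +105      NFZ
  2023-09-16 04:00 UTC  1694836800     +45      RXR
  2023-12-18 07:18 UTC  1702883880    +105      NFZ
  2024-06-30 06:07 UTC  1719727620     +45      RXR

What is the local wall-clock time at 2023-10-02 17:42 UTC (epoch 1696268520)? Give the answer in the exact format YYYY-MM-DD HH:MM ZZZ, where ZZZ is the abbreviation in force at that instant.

2023-10-02 18:27 RXR

Query: 2023-10-02 17:42 UTC
Rule 2/4 (RXR, +00:45): 2023-09-16 04:00 UTC ≤ query < 2023-12-18 07:18 UTC
17·60 + 42 + 45 = 1107 min
1107 = 0·1440 + 1107; 1107 = 18·60 + 27 → 18:27, same day
→ 2023-10-02 18:27 RXR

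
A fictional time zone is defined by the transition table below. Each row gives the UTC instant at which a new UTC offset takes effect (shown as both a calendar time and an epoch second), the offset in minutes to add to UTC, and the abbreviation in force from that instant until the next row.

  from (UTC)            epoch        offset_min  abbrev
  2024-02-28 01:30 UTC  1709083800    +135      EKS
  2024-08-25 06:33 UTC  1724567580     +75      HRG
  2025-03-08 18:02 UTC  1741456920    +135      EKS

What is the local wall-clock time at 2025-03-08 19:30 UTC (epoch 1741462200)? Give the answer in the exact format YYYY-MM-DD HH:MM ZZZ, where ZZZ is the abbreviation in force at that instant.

Query: 2025-03-08 19:30 UTC
Rule 3/3 (EKS, +02:15): 2025-03-08 18:02 UTC ≤ query < +∞
19·60 + 30 + 135 = 1305 min
1305 = 0·1440 + 1305; 1305 = 21·60 + 45 → 21:45, same day
→ 2025-03-08 21:45 EKS

2025-03-08 21:45 EKS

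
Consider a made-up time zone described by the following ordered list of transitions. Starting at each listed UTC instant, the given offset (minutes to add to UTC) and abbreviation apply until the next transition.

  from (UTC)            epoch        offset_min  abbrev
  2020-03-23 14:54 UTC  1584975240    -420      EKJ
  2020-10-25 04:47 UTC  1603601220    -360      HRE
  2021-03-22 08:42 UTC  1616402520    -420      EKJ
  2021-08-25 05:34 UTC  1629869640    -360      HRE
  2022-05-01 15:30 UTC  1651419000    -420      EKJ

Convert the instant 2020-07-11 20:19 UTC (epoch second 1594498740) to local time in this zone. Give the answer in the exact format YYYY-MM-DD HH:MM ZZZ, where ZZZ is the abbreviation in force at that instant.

Query: 2020-07-11 20:19 UTC
Rule 1/5 (EKJ, -07:00): 2020-03-23 14:54 UTC ≤ query < 2020-10-25 04:47 UTC
20·60 + 19 - 420 = 799 min
799 = 0·1440 + 799; 799 = 13·60 + 19 → 13:19, same day
→ 2020-07-11 13:19 EKJ

2020-07-11 13:19 EKJ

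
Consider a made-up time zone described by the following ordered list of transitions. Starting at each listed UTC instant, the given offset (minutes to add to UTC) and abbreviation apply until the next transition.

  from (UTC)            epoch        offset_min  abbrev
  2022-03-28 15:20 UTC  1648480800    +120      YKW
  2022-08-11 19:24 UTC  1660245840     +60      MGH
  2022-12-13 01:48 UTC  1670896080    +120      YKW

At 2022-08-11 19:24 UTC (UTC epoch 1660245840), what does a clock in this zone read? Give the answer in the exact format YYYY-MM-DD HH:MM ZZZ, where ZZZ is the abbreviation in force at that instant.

2022-08-11 20:24 MGH

Query: 2022-08-11 19:24 UTC
Rule 2/3 (MGH, +01:00): 2022-08-11 19:24 UTC ≤ query < 2022-12-13 01:48 UTC
19·60 + 24 + 60 = 1224 min
1224 = 0·1440 + 1224; 1224 = 20·60 + 24 → 20:24, same day
→ 2022-08-11 20:24 MGH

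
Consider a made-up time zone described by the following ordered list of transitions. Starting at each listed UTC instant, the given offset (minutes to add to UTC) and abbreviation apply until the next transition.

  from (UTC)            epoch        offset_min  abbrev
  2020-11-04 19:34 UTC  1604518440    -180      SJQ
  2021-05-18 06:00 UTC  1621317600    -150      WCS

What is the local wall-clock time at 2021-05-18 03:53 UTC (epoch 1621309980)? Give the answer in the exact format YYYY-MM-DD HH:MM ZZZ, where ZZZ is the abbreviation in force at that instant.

2021-05-18 00:53 SJQ

Query: 2021-05-18 03:53 UTC
Rule 1/2 (SJQ, -03:00): 2020-11-04 19:34 UTC ≤ query < 2021-05-18 06:00 UTC
3·60 + 53 - 180 = 53 min
53 = 0·1440 + 53; 53 = 0·60 + 53 → 00:53, same day
→ 2021-05-18 00:53 SJQ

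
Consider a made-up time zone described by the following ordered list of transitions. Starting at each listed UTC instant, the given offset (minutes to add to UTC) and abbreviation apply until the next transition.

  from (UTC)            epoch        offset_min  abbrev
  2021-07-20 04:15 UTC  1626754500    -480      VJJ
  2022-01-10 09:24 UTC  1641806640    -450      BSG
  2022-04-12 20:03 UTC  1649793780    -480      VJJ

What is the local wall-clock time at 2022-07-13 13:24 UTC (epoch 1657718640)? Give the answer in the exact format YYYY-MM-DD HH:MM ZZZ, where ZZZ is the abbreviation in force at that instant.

Query: 2022-07-13 13:24 UTC
Rule 3/3 (VJJ, -08:00): 2022-04-12 20:03 UTC ≤ query < +∞
13·60 + 24 - 480 = 324 min
324 = 0·1440 + 324; 324 = 5·60 + 24 → 05:24, same day
→ 2022-07-13 05:24 VJJ

2022-07-13 05:24 VJJ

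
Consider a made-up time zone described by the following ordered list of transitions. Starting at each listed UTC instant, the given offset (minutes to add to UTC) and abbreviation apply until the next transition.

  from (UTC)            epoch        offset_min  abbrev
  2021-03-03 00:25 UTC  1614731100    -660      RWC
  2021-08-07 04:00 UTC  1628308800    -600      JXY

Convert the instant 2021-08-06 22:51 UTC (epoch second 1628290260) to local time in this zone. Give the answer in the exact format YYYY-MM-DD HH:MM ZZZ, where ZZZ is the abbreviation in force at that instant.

2021-08-06 11:51 RWC

Query: 2021-08-06 22:51 UTC
Rule 1/2 (RWC, -11:00): 2021-03-03 00:25 UTC ≤ query < 2021-08-07 04:00 UTC
22·60 + 51 - 660 = 711 min
711 = 0·1440 + 711; 711 = 11·60 + 51 → 11:51, same day
→ 2021-08-06 11:51 RWC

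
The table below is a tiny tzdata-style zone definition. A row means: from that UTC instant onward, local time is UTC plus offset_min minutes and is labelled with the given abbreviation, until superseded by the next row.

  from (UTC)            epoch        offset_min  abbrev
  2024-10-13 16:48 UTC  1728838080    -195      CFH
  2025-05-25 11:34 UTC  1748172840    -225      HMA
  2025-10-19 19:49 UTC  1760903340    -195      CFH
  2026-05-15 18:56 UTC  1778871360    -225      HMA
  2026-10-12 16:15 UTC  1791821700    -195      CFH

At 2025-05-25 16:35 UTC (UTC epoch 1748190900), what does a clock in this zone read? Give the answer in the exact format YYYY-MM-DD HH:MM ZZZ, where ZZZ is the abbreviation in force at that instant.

2025-05-25 12:50 HMA

Query: 2025-05-25 16:35 UTC
Rule 2/5 (HMA, -03:45): 2025-05-25 11:34 UTC ≤ query < 2025-10-19 19:49 UTC
16·60 + 35 - 225 = 770 min
770 = 0·1440 + 770; 770 = 12·60 + 50 → 12:50, same day
→ 2025-05-25 12:50 HMA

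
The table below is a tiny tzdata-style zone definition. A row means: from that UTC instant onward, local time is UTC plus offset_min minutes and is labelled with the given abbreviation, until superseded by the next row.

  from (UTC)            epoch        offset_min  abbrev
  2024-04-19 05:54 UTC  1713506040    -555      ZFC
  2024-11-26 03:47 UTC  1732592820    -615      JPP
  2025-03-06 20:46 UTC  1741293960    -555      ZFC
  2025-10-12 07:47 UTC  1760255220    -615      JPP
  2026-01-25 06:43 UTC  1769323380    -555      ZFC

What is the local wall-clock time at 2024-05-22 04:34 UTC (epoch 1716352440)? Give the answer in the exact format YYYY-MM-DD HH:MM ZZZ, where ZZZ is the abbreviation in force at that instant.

Query: 2024-05-22 04:34 UTC
Rule 1/5 (ZFC, -09:15): 2024-04-19 05:54 UTC ≤ query < 2024-11-26 03:47 UTC
4·60 + 34 - 555 = -281 min
-281 = -1·1440 + 1159; 1159 = 19·60 + 19 → 19:19, 2024-05-22 - 1 day = 2024-05-21
→ 2024-05-21 19:19 ZFC

2024-05-21 19:19 ZFC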